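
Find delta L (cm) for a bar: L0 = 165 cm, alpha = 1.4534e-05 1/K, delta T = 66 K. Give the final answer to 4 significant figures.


dL = L0 * alpha * dT
dL = 165 * 1.4534e-05 * 66
dL = 0.1583 cm


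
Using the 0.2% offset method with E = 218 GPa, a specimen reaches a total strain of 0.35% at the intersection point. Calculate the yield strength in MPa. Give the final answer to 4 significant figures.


Offset strain = 0.002
Elastic strain at yield = total_strain - offset = 3.5e-03 - 0.002 = 1.5e-03
sigma_y = E * elastic_strain = 218000 * 1.5e-03
sigma_y = 327 MPa


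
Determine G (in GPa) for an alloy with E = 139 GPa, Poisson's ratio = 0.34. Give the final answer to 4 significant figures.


G = E / (2*(1+nu))
G = 139 / (2*(1+0.34))
G = 51.87 GPa


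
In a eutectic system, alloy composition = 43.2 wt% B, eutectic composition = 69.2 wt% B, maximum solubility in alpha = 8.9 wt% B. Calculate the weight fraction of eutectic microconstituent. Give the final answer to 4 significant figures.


f_primary = (C_e - C0) / (C_e - C_alpha_max)
f_primary = (69.2 - 43.2) / (69.2 - 8.9)
f_primary = 0.431177
f_eutectic = 1 - 0.431177 = 0.5688


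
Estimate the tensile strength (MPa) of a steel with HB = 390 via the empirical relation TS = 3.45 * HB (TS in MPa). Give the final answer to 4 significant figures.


TS (MPa) = 3.45 * HB
TS = 3.45 * 390
TS = 1346 MPa


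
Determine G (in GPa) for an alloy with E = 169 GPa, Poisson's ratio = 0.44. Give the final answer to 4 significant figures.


G = E / (2*(1+nu))
G = 169 / (2*(1+0.44))
G = 58.68 GPa


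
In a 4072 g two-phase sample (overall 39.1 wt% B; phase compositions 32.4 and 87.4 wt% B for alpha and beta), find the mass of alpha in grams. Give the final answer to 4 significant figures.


f_alpha = (C_beta - C0) / (C_beta - C_alpha)
f_alpha = (87.4 - 39.1) / (87.4 - 32.4) = 0.878182
m_alpha = f_alpha * m_total = 0.878182 * 4072 = 3576 g


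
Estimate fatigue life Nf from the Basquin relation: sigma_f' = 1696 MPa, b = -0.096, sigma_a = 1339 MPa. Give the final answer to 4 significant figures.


sigma_a = sigma_f' * (2*Nf)^b
2*Nf = (sigma_a / sigma_f')^(1/b)
2*Nf = (1339 / 1696)^(1/-0.096)
2*Nf = 11.7279
Nf = 5.864 cycles


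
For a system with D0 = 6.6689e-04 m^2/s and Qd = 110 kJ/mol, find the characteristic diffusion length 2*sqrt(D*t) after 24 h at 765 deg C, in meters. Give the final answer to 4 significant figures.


Step 1: D = D0 * exp(-Qd/(R*T))
T = 1038.15 K
D = 6.6689e-04 * exp(-110e3 / (8.314 * 1038.15)) = 1.94622e-09 m^2/s
Step 2: L = 2*sqrt(D*t)
t = 24 h = 86400 s
L = 2*sqrt(1.94622e-09 * 86400) = 0.02593 m


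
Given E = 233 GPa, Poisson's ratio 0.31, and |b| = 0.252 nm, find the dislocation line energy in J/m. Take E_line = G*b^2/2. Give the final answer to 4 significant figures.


Step 1: G = E / (2*(1+nu))
G = 233 / (2*(1+0.31)) = 88.9313 GPa = 8.89313e+10 Pa
Step 2: E_line = G*b^2/2
b = 0.252 nm = 2.52e-10 m
E_line = 0.5 * 8.89313e+10 * (2.52e-10)^2 = 2.824e-09 J/m


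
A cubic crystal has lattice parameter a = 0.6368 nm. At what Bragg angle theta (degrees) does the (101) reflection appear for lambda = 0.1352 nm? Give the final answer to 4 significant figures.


d = a / sqrt(h^2+k^2+l^2)
d = 0.6368 / sqrt(2) = 0.450286 nm
lambda = 2*d*sin(theta)  =>  sin(theta) = lambda / (2*d)
sin(theta) = 0.1352 / (2 * 0.450286) = 0.150127
theta = 8.634 deg


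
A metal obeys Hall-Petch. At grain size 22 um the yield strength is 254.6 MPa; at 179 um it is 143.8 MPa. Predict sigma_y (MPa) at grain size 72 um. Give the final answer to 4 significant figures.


sigma_y = sigma0 + k / sqrt(d)
1/sqrt(d1) = 1/sqrt(2.2e-05) = 213.201;  1/sqrt(d2) = 74.7435
k = (sigma1 - sigma2) / (1/sqrt(d1) - 1/sqrt(d2)) = (254.6 - 143.8) / (213.201 - 74.7435) = 0.800247 MPa*m^0.5
sigma0 = sigma1 - k/sqrt(d1) = 254.6 - 0.800247*213.201 = 83.9867 MPa
sigma_y(d3) = 83.9867 + 0.800247 / sqrt(7.2e-05) = 178.3 MPa


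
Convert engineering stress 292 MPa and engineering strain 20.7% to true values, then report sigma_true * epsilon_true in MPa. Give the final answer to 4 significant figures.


sigma_true = sigma_eng * (1 + epsilon_eng)
sigma_true = 292 * (1 + 0.207) = 352.444 MPa
epsilon_true = ln(1 + epsilon_eng)
epsilon_true = ln(1 + 0.207) = 0.188138
sigma_true * epsilon_true = 352.444 * 0.188138 = 66.31 MPa


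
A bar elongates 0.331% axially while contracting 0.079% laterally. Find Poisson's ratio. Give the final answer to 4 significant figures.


nu = -epsilon_lat / epsilon_axial
Lateral strain is contraction (negative), so using magnitudes:
nu = 0.079 / 0.331
nu = 0.2387


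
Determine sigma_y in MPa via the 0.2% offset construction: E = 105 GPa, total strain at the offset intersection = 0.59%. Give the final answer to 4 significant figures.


Offset strain = 0.002
Elastic strain at yield = total_strain - offset = 5.9e-03 - 0.002 = 3.9e-03
sigma_y = E * elastic_strain = 105000 * 3.9e-03
sigma_y = 409.5 MPa


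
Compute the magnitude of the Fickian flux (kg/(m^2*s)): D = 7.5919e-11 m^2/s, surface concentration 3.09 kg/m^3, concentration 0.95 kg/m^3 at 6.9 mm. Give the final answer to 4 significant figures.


J = -D * (dC/dx) = D * (C1 - C2) / dx
J = 7.5919e-11 * (3.09 - 0.95) / 6.9e-03
J = 2.355e-08 kg/(m^2*s)


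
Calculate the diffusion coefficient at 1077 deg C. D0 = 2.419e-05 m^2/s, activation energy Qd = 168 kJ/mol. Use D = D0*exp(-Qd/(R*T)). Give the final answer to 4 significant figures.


D = D0 * exp(-Qd / (R*T))
T = 1350.15 K
D = 2.419e-05 * exp(-168e3 / (8.314 * 1350.15))
D = 7.653e-12 m^2/s


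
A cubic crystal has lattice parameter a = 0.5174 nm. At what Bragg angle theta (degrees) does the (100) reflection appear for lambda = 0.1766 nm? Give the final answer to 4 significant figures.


d = a / sqrt(h^2+k^2+l^2)
d = 0.5174 / sqrt(1) = 0.5174 nm
lambda = 2*d*sin(theta)  =>  sin(theta) = lambda / (2*d)
sin(theta) = 0.1766 / (2 * 0.5174) = 0.170661
theta = 9.826 deg


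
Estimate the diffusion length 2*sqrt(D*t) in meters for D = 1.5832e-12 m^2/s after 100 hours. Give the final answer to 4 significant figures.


t = 100 hr = 360000 s
Diffusion length = 2*sqrt(D*t)
= 2*sqrt(1.5832e-12 * 360000)
= 1.51e-03 m


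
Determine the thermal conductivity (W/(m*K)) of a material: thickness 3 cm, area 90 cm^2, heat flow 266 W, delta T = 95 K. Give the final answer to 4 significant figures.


k = Q*L / (A*dT)
L = 0.03 m, A = 9e-03 m^2
k = 266 * 0.03 / (9e-03 * 95)
k = 9.333 W/(m*K)


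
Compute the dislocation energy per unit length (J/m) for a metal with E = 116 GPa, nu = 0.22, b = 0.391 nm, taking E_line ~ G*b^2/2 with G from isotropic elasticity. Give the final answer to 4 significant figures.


Step 1: G = E / (2*(1+nu))
G = 116 / (2*(1+0.22)) = 47.541 GPa = 4.7541e+10 Pa
Step 2: E_line = G*b^2/2
b = 0.391 nm = 3.91e-10 m
E_line = 0.5 * 4.7541e+10 * (3.91e-10)^2 = 3.634e-09 J/m


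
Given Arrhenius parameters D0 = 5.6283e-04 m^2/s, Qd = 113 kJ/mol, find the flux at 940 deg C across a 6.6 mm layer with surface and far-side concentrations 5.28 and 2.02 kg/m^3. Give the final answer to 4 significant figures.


Step 1: D = D0 * exp(-Qd/(R*T))
T = 940 + 273.15 = 1213.15 K
D = 5.6283e-04 * exp(-113e3 / (8.314 * 1213.15)) = 7.66932e-09 m^2/s
Step 2: J = D * (C1 - C2) / dx
J = 7.66932e-09 * (5.28 - 2.02) / 6.6e-03
J = 3.788e-06 kg/(m^2*s)


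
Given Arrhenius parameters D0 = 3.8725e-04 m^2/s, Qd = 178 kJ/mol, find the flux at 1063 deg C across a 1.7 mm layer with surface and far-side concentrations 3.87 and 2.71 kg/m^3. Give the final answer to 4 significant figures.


Step 1: D = D0 * exp(-Qd/(R*T))
T = 1063 + 273.15 = 1336.15 K
D = 3.8725e-04 * exp(-178e3 / (8.314 * 1336.15)) = 4.25712e-11 m^2/s
Step 2: J = D * (C1 - C2) / dx
J = 4.25712e-11 * (3.87 - 2.71) / 1.7e-03
J = 2.905e-08 kg/(m^2*s)


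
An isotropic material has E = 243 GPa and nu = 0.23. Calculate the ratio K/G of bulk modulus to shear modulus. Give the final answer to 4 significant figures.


G = E / (2*(1+nu))
G = 243 / (2*(1+0.23)) = 98.7805 GPa
K = E / (3*(1-2*nu))
K = 243 / (3*(1-2*0.23)) = 150 GPa
K/G = 150 / 98.7805 = 1.519


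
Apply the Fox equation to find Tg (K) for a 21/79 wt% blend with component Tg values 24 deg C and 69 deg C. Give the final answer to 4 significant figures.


1/Tg = w1/Tg1 + w2/Tg2 (in Kelvin)
Tg1 = 297.15 K, Tg2 = 342.15 K
1/Tg = 0.21/297.15 + 0.79/342.15
Tg = 331.6 K


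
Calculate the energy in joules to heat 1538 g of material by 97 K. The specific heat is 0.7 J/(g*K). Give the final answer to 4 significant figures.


Q = m * cp * dT
Q = 1538 * 0.7 * 97
Q = 104400 J


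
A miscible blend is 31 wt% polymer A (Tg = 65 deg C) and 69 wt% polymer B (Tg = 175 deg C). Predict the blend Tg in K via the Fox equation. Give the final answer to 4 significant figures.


1/Tg = w1/Tg1 + w2/Tg2 (in Kelvin)
Tg1 = 338.15 K, Tg2 = 448.15 K
1/Tg = 0.31/338.15 + 0.69/448.15
Tg = 407.1 K


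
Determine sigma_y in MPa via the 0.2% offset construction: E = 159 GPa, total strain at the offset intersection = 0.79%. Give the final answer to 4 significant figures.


Offset strain = 0.002
Elastic strain at yield = total_strain - offset = 7.9e-03 - 0.002 = 5.9e-03
sigma_y = E * elastic_strain = 159000 * 5.9e-03
sigma_y = 938.1 MPa


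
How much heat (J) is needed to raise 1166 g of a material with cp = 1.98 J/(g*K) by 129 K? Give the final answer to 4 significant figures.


Q = m * cp * dT
Q = 1166 * 1.98 * 129
Q = 297800 J


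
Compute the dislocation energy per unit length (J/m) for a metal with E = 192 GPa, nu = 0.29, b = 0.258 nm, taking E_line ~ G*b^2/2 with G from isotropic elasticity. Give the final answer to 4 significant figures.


Step 1: G = E / (2*(1+nu))
G = 192 / (2*(1+0.29)) = 74.4186 GPa = 7.44186e+10 Pa
Step 2: E_line = G*b^2/2
b = 0.258 nm = 2.58e-10 m
E_line = 0.5 * 7.44186e+10 * (2.58e-10)^2 = 2.477e-09 J/m


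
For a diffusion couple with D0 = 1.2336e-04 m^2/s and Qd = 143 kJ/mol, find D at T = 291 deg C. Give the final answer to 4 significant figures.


D = D0 * exp(-Qd / (R*T))
T = 564.15 K
D = 1.2336e-04 * exp(-143e3 / (8.314 * 564.15))
D = 7.085e-18 m^2/s


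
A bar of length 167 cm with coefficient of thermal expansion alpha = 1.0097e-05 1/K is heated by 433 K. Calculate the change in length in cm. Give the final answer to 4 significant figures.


dL = L0 * alpha * dT
dL = 167 * 1.0097e-05 * 433
dL = 0.7301 cm


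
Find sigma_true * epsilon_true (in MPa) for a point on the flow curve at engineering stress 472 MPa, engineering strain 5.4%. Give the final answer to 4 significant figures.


sigma_true = sigma_eng * (1 + epsilon_eng)
sigma_true = 472 * (1 + 0.054) = 497.488 MPa
epsilon_true = ln(1 + epsilon_eng)
epsilon_true = ln(1 + 0.054) = 0.0525925
sigma_true * epsilon_true = 497.488 * 0.0525925 = 26.16 MPa


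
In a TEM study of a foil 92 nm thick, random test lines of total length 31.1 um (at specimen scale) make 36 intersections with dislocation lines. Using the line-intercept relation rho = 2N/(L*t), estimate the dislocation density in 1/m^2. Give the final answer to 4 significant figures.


rho = 2N / (L * t)
L = 31.1 um = 3.11e-05 m, t = 92 nm = 9.2e-08 m
rho = 2 * 36 / (3.11e-05 * 9.2e-08)
rho = 2.516e+13 1/m^2


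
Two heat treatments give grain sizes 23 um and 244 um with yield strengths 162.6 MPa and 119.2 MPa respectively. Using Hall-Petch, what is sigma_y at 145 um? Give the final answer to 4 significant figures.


sigma_y = sigma0 + k / sqrt(d)
1/sqrt(d1) = 1/sqrt(2.3e-05) = 208.514;  1/sqrt(d2) = 64.0184
k = (sigma1 - sigma2) / (1/sqrt(d1) - 1/sqrt(d2)) = (162.6 - 119.2) / (208.514 - 64.0184) = 0.300354 MPa*m^0.5
sigma0 = sigma1 - k/sqrt(d1) = 162.6 - 0.300354*208.514 = 99.9718 MPa
sigma_y(d3) = 99.9718 + 0.300354 / sqrt(1.45e-04) = 124.9 MPa


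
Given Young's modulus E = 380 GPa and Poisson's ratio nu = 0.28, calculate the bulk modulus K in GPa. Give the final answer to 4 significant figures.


K = E / (3*(1-2*nu))
K = 380 / (3*(1-2*0.28))
K = 287.9 GPa


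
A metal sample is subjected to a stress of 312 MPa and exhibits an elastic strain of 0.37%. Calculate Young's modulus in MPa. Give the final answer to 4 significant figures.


E = sigma / epsilon
epsilon = 0.37% = 3.7e-03
E = 312 / 3.7e-03
E = 84320 MPa


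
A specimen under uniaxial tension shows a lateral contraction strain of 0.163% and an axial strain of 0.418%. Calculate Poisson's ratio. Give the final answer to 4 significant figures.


nu = -epsilon_lat / epsilon_axial
Lateral strain is contraction (negative), so using magnitudes:
nu = 0.163 / 0.418
nu = 0.39


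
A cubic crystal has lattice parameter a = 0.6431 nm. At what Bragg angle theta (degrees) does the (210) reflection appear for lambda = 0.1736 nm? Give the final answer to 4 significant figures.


d = a / sqrt(h^2+k^2+l^2)
d = 0.6431 / sqrt(5) = 0.287603 nm
lambda = 2*d*sin(theta)  =>  sin(theta) = lambda / (2*d)
sin(theta) = 0.1736 / (2 * 0.287603) = 0.301805
theta = 17.57 deg


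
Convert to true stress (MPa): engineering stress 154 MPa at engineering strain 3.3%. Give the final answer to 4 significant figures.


sigma_true = sigma_eng * (1 + epsilon_eng)
sigma_true = 154 * (1 + 0.033)
sigma_true = 159.1 MPa


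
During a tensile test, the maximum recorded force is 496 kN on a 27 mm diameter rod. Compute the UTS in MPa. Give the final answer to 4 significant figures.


A0 = pi*(d/2)^2 = pi*(27/2)^2 = 572.555 mm^2
UTS = F_max / A0 = 496*1000 / 572.555
UTS = 866.3 MPa


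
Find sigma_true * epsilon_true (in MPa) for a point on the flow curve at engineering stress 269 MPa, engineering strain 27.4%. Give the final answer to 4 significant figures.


sigma_true = sigma_eng * (1 + epsilon_eng)
sigma_true = 269 * (1 + 0.274) = 342.706 MPa
epsilon_true = ln(1 + epsilon_eng)
epsilon_true = ln(1 + 0.274) = 0.242162
sigma_true * epsilon_true = 342.706 * 0.242162 = 82.99 MPa


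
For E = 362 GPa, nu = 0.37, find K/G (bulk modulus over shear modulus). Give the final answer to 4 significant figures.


G = E / (2*(1+nu))
G = 362 / (2*(1+0.37)) = 132.117 GPa
K = E / (3*(1-2*nu))
K = 362 / (3*(1-2*0.37)) = 464.103 GPa
K/G = 464.103 / 132.117 = 3.513


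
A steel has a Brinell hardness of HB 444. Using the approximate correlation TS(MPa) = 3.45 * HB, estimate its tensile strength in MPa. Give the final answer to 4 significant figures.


TS (MPa) = 3.45 * HB
TS = 3.45 * 444
TS = 1532 MPa


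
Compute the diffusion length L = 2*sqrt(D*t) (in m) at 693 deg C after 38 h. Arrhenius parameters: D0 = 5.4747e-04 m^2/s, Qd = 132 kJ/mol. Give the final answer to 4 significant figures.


Step 1: D = D0 * exp(-Qd/(R*T))
T = 966.15 K
D = 5.4747e-04 * exp(-132e3 / (8.314 * 966.15)) = 3.99538e-11 m^2/s
Step 2: L = 2*sqrt(D*t)
t = 38 h = 136800 s
L = 2*sqrt(3.99538e-11 * 136800) = 4.676e-03 m


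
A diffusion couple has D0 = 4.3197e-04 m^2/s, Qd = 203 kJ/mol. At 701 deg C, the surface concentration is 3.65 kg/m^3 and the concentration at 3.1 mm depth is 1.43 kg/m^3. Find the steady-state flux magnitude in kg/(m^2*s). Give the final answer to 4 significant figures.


Step 1: D = D0 * exp(-Qd/(R*T))
T = 701 + 273.15 = 974.15 K
D = 4.3197e-04 * exp(-203e3 / (8.314 * 974.15)) = 5.62407e-15 m^2/s
Step 2: J = D * (C1 - C2) / dx
J = 5.62407e-15 * (3.65 - 1.43) / 3.1e-03
J = 4.028e-12 kg/(m^2*s)


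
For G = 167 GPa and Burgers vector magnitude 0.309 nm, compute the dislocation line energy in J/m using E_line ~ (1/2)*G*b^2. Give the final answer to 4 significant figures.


E = G*b^2/2
b = 0.309 nm = 3.09e-10 m
G = 167 GPa = 1.67e+11 Pa
E = 0.5 * 1.67e+11 * (3.09e-10)^2
E = 7.973e-09 J/m


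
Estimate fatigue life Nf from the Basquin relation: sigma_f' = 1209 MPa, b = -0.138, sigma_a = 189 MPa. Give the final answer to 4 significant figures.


sigma_a = sigma_f' * (2*Nf)^b
2*Nf = (sigma_a / sigma_f')^(1/b)
2*Nf = (189 / 1209)^(1/-0.138)
2*Nf = 692345
Nf = 346200 cycles


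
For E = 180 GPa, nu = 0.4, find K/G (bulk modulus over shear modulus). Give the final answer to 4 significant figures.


G = E / (2*(1+nu))
G = 180 / (2*(1+0.4)) = 64.2857 GPa
K = E / (3*(1-2*nu))
K = 180 / (3*(1-2*0.4)) = 300 GPa
K/G = 300 / 64.2857 = 4.667


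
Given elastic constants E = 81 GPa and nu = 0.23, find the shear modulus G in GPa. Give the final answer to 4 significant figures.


G = E / (2*(1+nu))
G = 81 / (2*(1+0.23))
G = 32.93 GPa


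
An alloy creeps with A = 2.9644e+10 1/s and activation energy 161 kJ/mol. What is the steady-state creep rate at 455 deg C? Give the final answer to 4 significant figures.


rate = A * exp(-Q / (R*T))
T = 455 + 273.15 = 728.15 K
rate = 2.9644e+10 * exp(-161e3 / (8.314 * 728.15))
rate = 0.08356 1/s


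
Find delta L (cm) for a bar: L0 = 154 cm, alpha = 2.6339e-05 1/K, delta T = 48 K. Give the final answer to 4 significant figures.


dL = L0 * alpha * dT
dL = 154 * 2.6339e-05 * 48
dL = 0.1947 cm


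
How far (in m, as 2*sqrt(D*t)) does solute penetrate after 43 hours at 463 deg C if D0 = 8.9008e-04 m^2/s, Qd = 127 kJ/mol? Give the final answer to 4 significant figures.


Step 1: D = D0 * exp(-Qd/(R*T))
T = 736.15 K
D = 8.9008e-04 * exp(-127e3 / (8.314 * 736.15)) = 8.66215e-13 m^2/s
Step 2: L = 2*sqrt(D*t)
t = 43 h = 154800 s
L = 2*sqrt(8.66215e-13 * 154800) = 7.324e-04 m


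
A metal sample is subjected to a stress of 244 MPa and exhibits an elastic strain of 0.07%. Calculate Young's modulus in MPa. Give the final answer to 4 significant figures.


E = sigma / epsilon
epsilon = 0.07% = 7e-04
E = 244 / 7e-04
E = 348600 MPa


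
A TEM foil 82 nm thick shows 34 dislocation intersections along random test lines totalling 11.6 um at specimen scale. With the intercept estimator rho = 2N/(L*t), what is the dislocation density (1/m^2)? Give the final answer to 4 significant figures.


rho = 2N / (L * t)
L = 11.6 um = 1.16e-05 m, t = 82 nm = 8.2e-08 m
rho = 2 * 34 / (1.16e-05 * 8.2e-08)
rho = 7.149e+13 1/m^2


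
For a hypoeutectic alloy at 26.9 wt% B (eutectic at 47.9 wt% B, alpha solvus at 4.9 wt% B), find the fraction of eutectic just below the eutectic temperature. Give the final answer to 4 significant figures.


f_primary = (C_e - C0) / (C_e - C_alpha_max)
f_primary = (47.9 - 26.9) / (47.9 - 4.9)
f_primary = 0.488372
f_eutectic = 1 - 0.488372 = 0.5116


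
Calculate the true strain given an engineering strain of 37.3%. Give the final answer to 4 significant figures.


epsilon_true = ln(1 + epsilon_eng)
epsilon_true = ln(1 + 0.373)
epsilon_true = 0.317


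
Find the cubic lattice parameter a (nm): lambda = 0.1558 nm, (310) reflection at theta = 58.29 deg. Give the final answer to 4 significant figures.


d = lambda / (2*sin(theta))
d = 0.1558 / (2*sin(58.29 deg))
d = 0.0915696 nm
a = d * sqrt(h^2+k^2+l^2) = 0.0915696 * sqrt(10)
a = 0.2896 nm


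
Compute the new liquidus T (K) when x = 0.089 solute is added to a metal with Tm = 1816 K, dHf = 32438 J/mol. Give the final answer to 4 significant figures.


dT = R*Tm^2*x / dHf
dT = 8.314 * 1816^2 * 0.089 / 32438
dT = 75.2277 K
T_new = 1816 - 75.2277 = 1741 K


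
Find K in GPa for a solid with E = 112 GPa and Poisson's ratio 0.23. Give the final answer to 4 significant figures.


K = E / (3*(1-2*nu))
K = 112 / (3*(1-2*0.23))
K = 69.14 GPa


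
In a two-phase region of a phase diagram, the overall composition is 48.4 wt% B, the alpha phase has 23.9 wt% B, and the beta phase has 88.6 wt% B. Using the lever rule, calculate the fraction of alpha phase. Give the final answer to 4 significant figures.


f_alpha = (C_beta - C0) / (C_beta - C_alpha)
f_alpha = (88.6 - 48.4) / (88.6 - 23.9)
f_alpha = 0.6213


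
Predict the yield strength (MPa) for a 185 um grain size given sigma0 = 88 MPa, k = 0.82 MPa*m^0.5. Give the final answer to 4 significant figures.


sigma_y = sigma0 + k / sqrt(d)
d = 185 um = 1.85e-04 m
sigma_y = 88 + 0.82 / sqrt(1.85e-04)
sigma_y = 148.3 MPa


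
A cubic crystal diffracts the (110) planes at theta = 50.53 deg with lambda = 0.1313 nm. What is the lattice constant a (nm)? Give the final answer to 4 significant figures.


d = lambda / (2*sin(theta))
d = 0.1313 / (2*sin(50.53 deg))
d = 0.0850435 nm
a = d * sqrt(h^2+k^2+l^2) = 0.0850435 * sqrt(2)
a = 0.1203 nm


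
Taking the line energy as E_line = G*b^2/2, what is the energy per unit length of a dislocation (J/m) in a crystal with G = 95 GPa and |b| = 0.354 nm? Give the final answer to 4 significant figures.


E = G*b^2/2
b = 0.354 nm = 3.54e-10 m
G = 95 GPa = 9.5e+10 Pa
E = 0.5 * 9.5e+10 * (3.54e-10)^2
E = 5.953e-09 J/m


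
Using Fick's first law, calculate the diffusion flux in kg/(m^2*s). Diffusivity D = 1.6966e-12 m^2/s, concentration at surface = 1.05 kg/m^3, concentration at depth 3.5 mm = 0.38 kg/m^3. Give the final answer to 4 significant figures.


J = -D * (dC/dx) = D * (C1 - C2) / dx
J = 1.6966e-12 * (1.05 - 0.38) / 3.5e-03
J = 3.248e-10 kg/(m^2*s)


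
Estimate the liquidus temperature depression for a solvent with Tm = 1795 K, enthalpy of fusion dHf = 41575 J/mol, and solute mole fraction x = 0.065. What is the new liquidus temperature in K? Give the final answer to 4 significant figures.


dT = R*Tm^2*x / dHf
dT = 8.314 * 1795^2 * 0.065 / 41575
dT = 41.8813 K
T_new = 1795 - 41.8813 = 1753 K


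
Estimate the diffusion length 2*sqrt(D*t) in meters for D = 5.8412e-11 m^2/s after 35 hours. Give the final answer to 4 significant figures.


t = 35 hr = 126000 s
Diffusion length = 2*sqrt(D*t)
= 2*sqrt(5.8412e-11 * 126000)
= 5.426e-03 m


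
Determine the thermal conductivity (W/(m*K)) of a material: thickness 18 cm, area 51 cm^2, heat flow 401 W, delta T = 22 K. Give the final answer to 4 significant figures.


k = Q*L / (A*dT)
L = 0.18 m, A = 5.1e-03 m^2
k = 401 * 0.18 / (5.1e-03 * 22)
k = 643.3 W/(m*K)


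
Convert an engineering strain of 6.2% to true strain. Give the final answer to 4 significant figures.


epsilon_true = ln(1 + epsilon_eng)
epsilon_true = ln(1 + 0.062)
epsilon_true = 0.06015


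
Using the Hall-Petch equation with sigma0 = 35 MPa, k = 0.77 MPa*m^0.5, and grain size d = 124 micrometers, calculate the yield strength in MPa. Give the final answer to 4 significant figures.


sigma_y = sigma0 + k / sqrt(d)
d = 124 um = 1.24e-04 m
sigma_y = 35 + 0.77 / sqrt(1.24e-04)
sigma_y = 104.1 MPa


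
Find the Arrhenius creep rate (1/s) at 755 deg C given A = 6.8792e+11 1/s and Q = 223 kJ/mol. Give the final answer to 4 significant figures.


rate = A * exp(-Q / (R*T))
T = 755 + 273.15 = 1028.15 K
rate = 6.8792e+11 * exp(-223e3 / (8.314 * 1028.15))
rate = 3.219 1/s


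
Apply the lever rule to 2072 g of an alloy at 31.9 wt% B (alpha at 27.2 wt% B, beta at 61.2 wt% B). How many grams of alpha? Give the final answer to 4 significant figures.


f_alpha = (C_beta - C0) / (C_beta - C_alpha)
f_alpha = (61.2 - 31.9) / (61.2 - 27.2) = 0.861765
m_alpha = f_alpha * m_total = 0.861765 * 2072 = 1786 g


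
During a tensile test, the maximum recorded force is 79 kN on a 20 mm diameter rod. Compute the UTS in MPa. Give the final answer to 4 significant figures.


A0 = pi*(d/2)^2 = pi*(20/2)^2 = 314.159 mm^2
UTS = F_max / A0 = 79*1000 / 314.159
UTS = 251.5 MPa


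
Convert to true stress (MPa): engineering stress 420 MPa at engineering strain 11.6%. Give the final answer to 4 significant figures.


sigma_true = sigma_eng * (1 + epsilon_eng)
sigma_true = 420 * (1 + 0.116)
sigma_true = 468.7 MPa


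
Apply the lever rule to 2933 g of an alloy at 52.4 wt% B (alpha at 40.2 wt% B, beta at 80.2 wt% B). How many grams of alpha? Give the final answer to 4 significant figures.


f_alpha = (C_beta - C0) / (C_beta - C_alpha)
f_alpha = (80.2 - 52.4) / (80.2 - 40.2) = 0.695
m_alpha = f_alpha * m_total = 0.695 * 2933 = 2038 g


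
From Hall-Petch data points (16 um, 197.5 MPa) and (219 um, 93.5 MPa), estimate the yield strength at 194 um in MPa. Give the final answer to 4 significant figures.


sigma_y = sigma0 + k / sqrt(d)
1/sqrt(d1) = 1/sqrt(1.6e-05) = 250;  1/sqrt(d2) = 67.5737
k = (sigma1 - sigma2) / (1/sqrt(d1) - 1/sqrt(d2)) = (197.5 - 93.5) / (250 - 67.5737) = 0.570093 MPa*m^0.5
sigma0 = sigma1 - k/sqrt(d1) = 197.5 - 0.570093*250 = 54.9767 MPa
sigma_y(d3) = 54.9767 + 0.570093 / sqrt(1.94e-04) = 95.91 MPa


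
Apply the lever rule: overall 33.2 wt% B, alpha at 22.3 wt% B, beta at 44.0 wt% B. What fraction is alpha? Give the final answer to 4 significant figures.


f_alpha = (C_beta - C0) / (C_beta - C_alpha)
f_alpha = (44.0 - 33.2) / (44.0 - 22.3)
f_alpha = 0.4977


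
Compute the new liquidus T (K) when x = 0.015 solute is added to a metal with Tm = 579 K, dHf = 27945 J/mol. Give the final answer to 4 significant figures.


dT = R*Tm^2*x / dHf
dT = 8.314 * 579^2 * 0.015 / 27945
dT = 1.49608 K
T_new = 579 - 1.49608 = 577.5 K


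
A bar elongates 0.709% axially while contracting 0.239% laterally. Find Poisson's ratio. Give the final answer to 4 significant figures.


nu = -epsilon_lat / epsilon_axial
Lateral strain is contraction (negative), so using magnitudes:
nu = 0.239 / 0.709
nu = 0.3371


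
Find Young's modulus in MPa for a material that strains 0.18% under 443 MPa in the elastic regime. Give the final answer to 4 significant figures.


E = sigma / epsilon
epsilon = 0.18% = 1.8e-03
E = 443 / 1.8e-03
E = 246100 MPa


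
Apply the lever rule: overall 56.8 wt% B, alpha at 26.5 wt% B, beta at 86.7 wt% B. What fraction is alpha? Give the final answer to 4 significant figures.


f_alpha = (C_beta - C0) / (C_beta - C_alpha)
f_alpha = (86.7 - 56.8) / (86.7 - 26.5)
f_alpha = 0.4967


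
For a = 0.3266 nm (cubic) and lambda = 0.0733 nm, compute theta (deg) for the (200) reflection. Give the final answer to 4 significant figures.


d = a / sqrt(h^2+k^2+l^2)
d = 0.3266 / sqrt(4) = 0.1633 nm
lambda = 2*d*sin(theta)  =>  sin(theta) = lambda / (2*d)
sin(theta) = 0.0733 / (2 * 0.1633) = 0.224434
theta = 12.97 deg


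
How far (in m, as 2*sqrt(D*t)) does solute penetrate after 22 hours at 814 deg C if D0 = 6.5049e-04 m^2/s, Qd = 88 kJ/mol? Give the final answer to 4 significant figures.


Step 1: D = D0 * exp(-Qd/(R*T))
T = 1087.15 K
D = 6.5049e-04 * exp(-88e3 / (8.314 * 1087.15)) = 3.84525e-08 m^2/s
Step 2: L = 2*sqrt(D*t)
t = 22 h = 79200 s
L = 2*sqrt(3.84525e-08 * 79200) = 0.1104 m


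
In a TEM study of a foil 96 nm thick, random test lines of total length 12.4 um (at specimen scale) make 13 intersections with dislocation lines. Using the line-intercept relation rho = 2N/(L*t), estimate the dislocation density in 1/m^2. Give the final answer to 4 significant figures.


rho = 2N / (L * t)
L = 12.4 um = 1.24e-05 m, t = 96 nm = 9.6e-08 m
rho = 2 * 13 / (1.24e-05 * 9.6e-08)
rho = 2.184e+13 1/m^2


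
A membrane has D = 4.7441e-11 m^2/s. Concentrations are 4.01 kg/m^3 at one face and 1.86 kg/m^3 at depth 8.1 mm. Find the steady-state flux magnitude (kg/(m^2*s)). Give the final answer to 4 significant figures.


J = -D * (dC/dx) = D * (C1 - C2) / dx
J = 4.7441e-11 * (4.01 - 1.86) / 8.1e-03
J = 1.259e-08 kg/(m^2*s)


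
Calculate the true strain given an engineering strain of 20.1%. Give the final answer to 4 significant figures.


epsilon_true = ln(1 + epsilon_eng)
epsilon_true = ln(1 + 0.201)
epsilon_true = 0.1832


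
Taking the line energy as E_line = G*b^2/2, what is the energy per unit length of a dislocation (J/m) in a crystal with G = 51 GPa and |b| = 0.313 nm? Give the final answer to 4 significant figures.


E = G*b^2/2
b = 0.313 nm = 3.13e-10 m
G = 51 GPa = 5.1e+10 Pa
E = 0.5 * 5.1e+10 * (3.13e-10)^2
E = 2.498e-09 J/m


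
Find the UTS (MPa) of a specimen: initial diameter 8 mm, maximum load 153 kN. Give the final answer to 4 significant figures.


A0 = pi*(d/2)^2 = pi*(8/2)^2 = 50.2655 mm^2
UTS = F_max / A0 = 153*1000 / 50.2655
UTS = 3044 MPa


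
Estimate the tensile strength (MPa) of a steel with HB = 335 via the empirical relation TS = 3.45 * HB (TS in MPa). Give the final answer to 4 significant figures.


TS (MPa) = 3.45 * HB
TS = 3.45 * 335
TS = 1156 MPa


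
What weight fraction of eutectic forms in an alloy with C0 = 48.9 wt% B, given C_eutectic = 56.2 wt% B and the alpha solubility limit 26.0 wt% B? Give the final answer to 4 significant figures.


f_primary = (C_e - C0) / (C_e - C_alpha_max)
f_primary = (56.2 - 48.9) / (56.2 - 26.0)
f_primary = 0.241722
f_eutectic = 1 - 0.241722 = 0.7583


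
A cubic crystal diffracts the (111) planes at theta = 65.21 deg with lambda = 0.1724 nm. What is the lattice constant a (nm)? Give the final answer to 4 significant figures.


d = lambda / (2*sin(theta))
d = 0.1724 / (2*sin(65.21 deg))
d = 0.0949495 nm
a = d * sqrt(h^2+k^2+l^2) = 0.0949495 * sqrt(3)
a = 0.1645 nm


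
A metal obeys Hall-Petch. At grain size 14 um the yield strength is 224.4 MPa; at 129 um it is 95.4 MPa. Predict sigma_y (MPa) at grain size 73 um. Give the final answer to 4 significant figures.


sigma_y = sigma0 + k / sqrt(d)
1/sqrt(d1) = 1/sqrt(1.4e-05) = 267.261;  1/sqrt(d2) = 88.0451
k = (sigma1 - sigma2) / (1/sqrt(d1) - 1/sqrt(d2)) = (224.4 - 95.4) / (267.261 - 88.0451) = 0.719801 MPa*m^0.5
sigma0 = sigma1 - k/sqrt(d1) = 224.4 - 0.719801*267.261 = 32.025 MPa
sigma_y(d3) = 32.025 + 0.719801 / sqrt(7.3e-05) = 116.3 MPa


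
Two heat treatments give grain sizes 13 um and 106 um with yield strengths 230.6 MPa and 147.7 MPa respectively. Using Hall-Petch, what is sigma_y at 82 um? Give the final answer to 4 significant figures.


sigma_y = sigma0 + k / sqrt(d)
1/sqrt(d1) = 1/sqrt(1.3e-05) = 277.35;  1/sqrt(d2) = 97.1286
k = (sigma1 - sigma2) / (1/sqrt(d1) - 1/sqrt(d2)) = (230.6 - 147.7) / (277.35 - 97.1286) = 0.459989 MPa*m^0.5
sigma0 = sigma1 - k/sqrt(d1) = 230.6 - 0.459989*277.35 = 103.022 MPa
sigma_y(d3) = 103.022 + 0.459989 / sqrt(8.2e-05) = 153.8 MPa


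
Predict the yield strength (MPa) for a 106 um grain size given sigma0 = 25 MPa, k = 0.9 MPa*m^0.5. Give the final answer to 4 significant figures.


sigma_y = sigma0 + k / sqrt(d)
d = 106 um = 1.06e-04 m
sigma_y = 25 + 0.9 / sqrt(1.06e-04)
sigma_y = 112.4 MPa


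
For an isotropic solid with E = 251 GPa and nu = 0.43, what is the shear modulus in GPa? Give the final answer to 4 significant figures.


G = E / (2*(1+nu))
G = 251 / (2*(1+0.43))
G = 87.76 GPa


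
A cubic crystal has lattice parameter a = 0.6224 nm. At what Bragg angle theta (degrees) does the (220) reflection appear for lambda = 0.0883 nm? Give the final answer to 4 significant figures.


d = a / sqrt(h^2+k^2+l^2)
d = 0.6224 / sqrt(8) = 0.220052 nm
lambda = 2*d*sin(theta)  =>  sin(theta) = lambda / (2*d)
sin(theta) = 0.0883 / (2 * 0.220052) = 0.200635
theta = 11.57 deg


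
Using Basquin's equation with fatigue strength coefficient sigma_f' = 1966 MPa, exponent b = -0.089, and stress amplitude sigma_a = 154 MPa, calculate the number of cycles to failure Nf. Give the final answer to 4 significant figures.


sigma_a = sigma_f' * (2*Nf)^b
2*Nf = (sigma_a / sigma_f')^(1/b)
2*Nf = (154 / 1966)^(1/-0.089)
2*Nf = 2.67714e+12
Nf = 1.339e+12 cycles


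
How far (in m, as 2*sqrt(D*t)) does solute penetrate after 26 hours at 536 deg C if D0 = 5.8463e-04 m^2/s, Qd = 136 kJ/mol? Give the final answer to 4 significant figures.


Step 1: D = D0 * exp(-Qd/(R*T))
T = 809.15 K
D = 5.8463e-04 * exp(-136e3 / (8.314 * 809.15)) = 9.70712e-13 m^2/s
Step 2: L = 2*sqrt(D*t)
t = 26 h = 93600 s
L = 2*sqrt(9.70712e-13 * 93600) = 6.029e-04 m


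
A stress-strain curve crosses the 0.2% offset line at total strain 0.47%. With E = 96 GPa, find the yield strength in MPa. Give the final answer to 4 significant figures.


Offset strain = 0.002
Elastic strain at yield = total_strain - offset = 4.7e-03 - 0.002 = 2.7e-03
sigma_y = E * elastic_strain = 96000 * 2.7e-03
sigma_y = 259.2 MPa


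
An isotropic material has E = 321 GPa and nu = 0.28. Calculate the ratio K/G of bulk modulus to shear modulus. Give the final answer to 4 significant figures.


G = E / (2*(1+nu))
G = 321 / (2*(1+0.28)) = 125.391 GPa
K = E / (3*(1-2*nu))
K = 321 / (3*(1-2*0.28)) = 243.182 GPa
K/G = 243.182 / 125.391 = 1.939


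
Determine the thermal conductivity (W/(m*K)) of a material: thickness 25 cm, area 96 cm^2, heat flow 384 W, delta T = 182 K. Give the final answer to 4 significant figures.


k = Q*L / (A*dT)
L = 0.25 m, A = 9.6e-03 m^2
k = 384 * 0.25 / (9.6e-03 * 182)
k = 54.95 W/(m*K)


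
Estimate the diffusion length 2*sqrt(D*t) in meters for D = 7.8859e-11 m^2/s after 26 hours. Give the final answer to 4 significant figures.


t = 26 hr = 93600 s
Diffusion length = 2*sqrt(D*t)
= 2*sqrt(7.8859e-11 * 93600)
= 5.434e-03 m


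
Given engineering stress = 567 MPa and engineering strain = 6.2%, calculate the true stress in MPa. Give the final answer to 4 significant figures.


sigma_true = sigma_eng * (1 + epsilon_eng)
sigma_true = 567 * (1 + 0.062)
sigma_true = 602.2 MPa


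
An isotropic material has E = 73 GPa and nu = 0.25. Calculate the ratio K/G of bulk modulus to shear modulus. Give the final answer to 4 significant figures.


G = E / (2*(1+nu))
G = 73 / (2*(1+0.25)) = 29.2 GPa
K = E / (3*(1-2*nu))
K = 73 / (3*(1-2*0.25)) = 48.6667 GPa
K/G = 48.6667 / 29.2 = 1.667


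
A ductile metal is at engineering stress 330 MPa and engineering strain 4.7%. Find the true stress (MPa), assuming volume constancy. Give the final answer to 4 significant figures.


sigma_true = sigma_eng * (1 + epsilon_eng)
sigma_true = 330 * (1 + 0.047)
sigma_true = 345.5 MPa


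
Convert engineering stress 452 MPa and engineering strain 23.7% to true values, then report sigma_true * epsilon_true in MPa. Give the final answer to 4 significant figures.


sigma_true = sigma_eng * (1 + epsilon_eng)
sigma_true = 452 * (1 + 0.237) = 559.124 MPa
epsilon_true = ln(1 + epsilon_eng)
epsilon_true = ln(1 + 0.237) = 0.212689
sigma_true * epsilon_true = 559.124 * 0.212689 = 118.9 MPa


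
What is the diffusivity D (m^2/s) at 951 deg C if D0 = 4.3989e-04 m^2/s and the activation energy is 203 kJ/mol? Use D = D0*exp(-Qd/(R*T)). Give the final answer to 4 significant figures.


D = D0 * exp(-Qd / (R*T))
T = 1224.15 K
D = 4.3989e-04 * exp(-203e3 / (8.314 * 1224.15))
D = 9.572e-13 m^2/s


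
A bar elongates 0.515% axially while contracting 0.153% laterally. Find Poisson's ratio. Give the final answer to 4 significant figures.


nu = -epsilon_lat / epsilon_axial
Lateral strain is contraction (negative), so using magnitudes:
nu = 0.153 / 0.515
nu = 0.2971


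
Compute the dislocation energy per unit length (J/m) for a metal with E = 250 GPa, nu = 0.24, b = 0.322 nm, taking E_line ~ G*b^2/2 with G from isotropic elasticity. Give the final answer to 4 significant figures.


Step 1: G = E / (2*(1+nu))
G = 250 / (2*(1+0.24)) = 100.806 GPa = 1.00806e+11 Pa
Step 2: E_line = G*b^2/2
b = 0.322 nm = 3.22e-10 m
E_line = 0.5 * 1.00806e+11 * (3.22e-10)^2 = 5.226e-09 J/m


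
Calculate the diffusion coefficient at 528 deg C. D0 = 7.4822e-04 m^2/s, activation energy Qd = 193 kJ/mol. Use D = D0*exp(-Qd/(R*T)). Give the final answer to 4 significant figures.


D = D0 * exp(-Qd / (R*T))
T = 801.15 K
D = 7.4822e-04 * exp(-193e3 / (8.314 * 801.15))
D = 1.95e-16 m^2/s


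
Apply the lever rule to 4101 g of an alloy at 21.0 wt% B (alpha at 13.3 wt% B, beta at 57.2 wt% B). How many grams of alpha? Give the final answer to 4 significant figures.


f_alpha = (C_beta - C0) / (C_beta - C_alpha)
f_alpha = (57.2 - 21.0) / (57.2 - 13.3) = 0.824601
m_alpha = f_alpha * m_total = 0.824601 * 4101 = 3382 g


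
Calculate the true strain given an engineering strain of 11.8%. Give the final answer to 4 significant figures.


epsilon_true = ln(1 + epsilon_eng)
epsilon_true = ln(1 + 0.118)
epsilon_true = 0.1115


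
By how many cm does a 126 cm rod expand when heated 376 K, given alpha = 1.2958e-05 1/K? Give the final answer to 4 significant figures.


dL = L0 * alpha * dT
dL = 126 * 1.2958e-05 * 376
dL = 0.6139 cm


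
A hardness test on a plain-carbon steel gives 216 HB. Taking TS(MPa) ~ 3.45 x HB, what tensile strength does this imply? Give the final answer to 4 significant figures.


TS (MPa) = 3.45 * HB
TS = 3.45 * 216
TS = 745.2 MPa


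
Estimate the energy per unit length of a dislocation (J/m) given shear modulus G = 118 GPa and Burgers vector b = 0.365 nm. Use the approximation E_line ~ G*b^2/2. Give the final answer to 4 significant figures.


E = G*b^2/2
b = 0.365 nm = 3.65e-10 m
G = 118 GPa = 1.18e+11 Pa
E = 0.5 * 1.18e+11 * (3.65e-10)^2
E = 7.86e-09 J/m


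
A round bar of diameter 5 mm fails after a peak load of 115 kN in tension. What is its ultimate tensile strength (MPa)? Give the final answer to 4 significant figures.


A0 = pi*(d/2)^2 = pi*(5/2)^2 = 19.635 mm^2
UTS = F_max / A0 = 115*1000 / 19.635
UTS = 5857 MPa


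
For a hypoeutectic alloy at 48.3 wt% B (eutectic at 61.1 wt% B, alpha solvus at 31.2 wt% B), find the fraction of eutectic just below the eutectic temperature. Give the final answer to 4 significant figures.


f_primary = (C_e - C0) / (C_e - C_alpha_max)
f_primary = (61.1 - 48.3) / (61.1 - 31.2)
f_primary = 0.428094
f_eutectic = 1 - 0.428094 = 0.5719


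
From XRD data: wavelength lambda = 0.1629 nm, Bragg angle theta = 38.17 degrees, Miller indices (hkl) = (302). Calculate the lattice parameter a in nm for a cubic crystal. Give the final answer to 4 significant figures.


d = lambda / (2*sin(theta))
d = 0.1629 / (2*sin(38.17 deg))
d = 0.131797 nm
a = d * sqrt(h^2+k^2+l^2) = 0.131797 * sqrt(13)
a = 0.4752 nm


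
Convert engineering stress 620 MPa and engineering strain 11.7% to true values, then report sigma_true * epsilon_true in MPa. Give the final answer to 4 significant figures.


sigma_true = sigma_eng * (1 + epsilon_eng)
sigma_true = 620 * (1 + 0.117) = 692.54 MPa
epsilon_true = ln(1 + epsilon_eng)
epsilon_true = ln(1 + 0.117) = 0.110647
sigma_true * epsilon_true = 692.54 * 0.110647 = 76.63 MPa


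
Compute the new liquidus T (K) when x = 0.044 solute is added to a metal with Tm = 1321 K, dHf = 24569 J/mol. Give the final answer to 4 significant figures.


dT = R*Tm^2*x / dHf
dT = 8.314 * 1321^2 * 0.044 / 24569
dT = 25.9825 K
T_new = 1321 - 25.9825 = 1295 K


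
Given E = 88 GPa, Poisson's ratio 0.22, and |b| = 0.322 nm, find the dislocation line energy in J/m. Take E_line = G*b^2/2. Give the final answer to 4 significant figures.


Step 1: G = E / (2*(1+nu))
G = 88 / (2*(1+0.22)) = 36.0656 GPa = 3.60656e+10 Pa
Step 2: E_line = G*b^2/2
b = 0.322 nm = 3.22e-10 m
E_line = 0.5 * 3.60656e+10 * (3.22e-10)^2 = 1.87e-09 J/m


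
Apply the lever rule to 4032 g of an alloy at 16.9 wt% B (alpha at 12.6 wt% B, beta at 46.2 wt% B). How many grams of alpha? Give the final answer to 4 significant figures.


f_alpha = (C_beta - C0) / (C_beta - C_alpha)
f_alpha = (46.2 - 16.9) / (46.2 - 12.6) = 0.872024
m_alpha = f_alpha * m_total = 0.872024 * 4032 = 3516 g


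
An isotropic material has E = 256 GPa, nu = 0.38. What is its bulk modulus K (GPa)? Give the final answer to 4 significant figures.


K = E / (3*(1-2*nu))
K = 256 / (3*(1-2*0.38))
K = 355.6 GPa


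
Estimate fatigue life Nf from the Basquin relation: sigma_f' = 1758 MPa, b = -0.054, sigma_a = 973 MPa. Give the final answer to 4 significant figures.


sigma_a = sigma_f' * (2*Nf)^b
2*Nf = (sigma_a / sigma_f')^(1/b)
2*Nf = (973 / 1758)^(1/-0.054)
2*Nf = 57216.2
Nf = 28610 cycles


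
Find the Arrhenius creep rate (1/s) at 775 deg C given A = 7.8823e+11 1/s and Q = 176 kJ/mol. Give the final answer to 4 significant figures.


rate = A * exp(-Q / (R*T))
T = 775 + 273.15 = 1048.15 K
rate = 7.8823e+11 * exp(-176e3 / (8.314 * 1048.15))
rate = 1335 1/s


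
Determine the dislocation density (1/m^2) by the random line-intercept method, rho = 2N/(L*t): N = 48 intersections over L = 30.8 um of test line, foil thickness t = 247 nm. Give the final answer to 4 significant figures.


rho = 2N / (L * t)
L = 30.8 um = 3.08e-05 m, t = 247 nm = 2.47e-07 m
rho = 2 * 48 / (3.08e-05 * 2.47e-07)
rho = 1.262e+13 1/m^2
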